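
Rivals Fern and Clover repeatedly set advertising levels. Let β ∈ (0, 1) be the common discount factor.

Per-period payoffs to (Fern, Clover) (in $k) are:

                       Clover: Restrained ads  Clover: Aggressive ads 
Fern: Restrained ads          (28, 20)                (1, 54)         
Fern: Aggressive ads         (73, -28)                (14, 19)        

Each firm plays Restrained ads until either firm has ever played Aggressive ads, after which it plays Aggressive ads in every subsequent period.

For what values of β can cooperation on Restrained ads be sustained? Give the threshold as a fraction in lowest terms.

Fern's threshold: (73−28)/(73−14) = 45/59.
Clover's threshold: (54−20)/(54−19) = 34/35.
45/59 < 34/35, so Clover binds and β* = 34/35.

34/35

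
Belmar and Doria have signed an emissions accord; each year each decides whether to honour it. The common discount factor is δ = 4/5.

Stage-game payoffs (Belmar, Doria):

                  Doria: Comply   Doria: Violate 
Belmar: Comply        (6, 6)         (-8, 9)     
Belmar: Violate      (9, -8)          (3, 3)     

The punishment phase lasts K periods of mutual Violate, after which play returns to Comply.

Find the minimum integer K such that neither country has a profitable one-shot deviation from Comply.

Need Σ_{k=1}^{K} δ^k ≥ (9−6)/(6−3) = 1.0000 at δ = 4/5.
At K = 1 the sum is 0.8000 < 1.0000; at K = 2 it is 1.4400 ≥ 1.0000.
So the minimum punishment length is K = 2.

2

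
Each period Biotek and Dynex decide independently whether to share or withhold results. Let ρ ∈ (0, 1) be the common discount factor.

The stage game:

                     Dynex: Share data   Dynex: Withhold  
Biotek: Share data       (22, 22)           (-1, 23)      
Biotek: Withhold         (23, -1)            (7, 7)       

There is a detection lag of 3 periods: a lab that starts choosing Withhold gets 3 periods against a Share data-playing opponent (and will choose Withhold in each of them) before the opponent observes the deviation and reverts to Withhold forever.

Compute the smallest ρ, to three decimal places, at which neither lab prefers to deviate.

0.397

Deviating for the 3 undetected periods gains 23−22 = 1 per period over cooperation, then loses 22−7 = 15 per period forever once punishment starts.
Gain: 1(1 + ρ + … + ρ^2); loss: 15·ρ^3/(1−ρ).
No profitable deviation ⇔ 1(1−ρ^3) ≤ 15·ρ^3, i.e. ρ^3 ≥ 1/(1+15) = 1/16.
Hence ρ ≥ (1/16)^(1/3) ≈ 0.397.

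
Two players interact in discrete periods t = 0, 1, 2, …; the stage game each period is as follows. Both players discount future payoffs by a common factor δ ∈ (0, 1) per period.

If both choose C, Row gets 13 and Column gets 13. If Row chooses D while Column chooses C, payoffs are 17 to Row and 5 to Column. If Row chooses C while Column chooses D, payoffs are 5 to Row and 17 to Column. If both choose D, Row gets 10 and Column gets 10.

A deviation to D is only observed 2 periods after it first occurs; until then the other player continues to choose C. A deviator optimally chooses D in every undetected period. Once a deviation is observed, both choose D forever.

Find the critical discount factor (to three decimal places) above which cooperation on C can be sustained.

0.756

The best deviation is to choose D for all 2 undetected periods, earning 17 each, then 10 forever once detected.
Deviation value: 17(1−δ^2)/(1−δ) + 10δ^2/(1−δ); cooperation value: 13/(1−δ).
IC: 13 ≥ 17(1−δ^2) + 10δ^2 = 17 − 7δ^2.
So δ^2 ≥ 4/7, giving δ ≥ (4/7)^(1/2) ≈ 0.756.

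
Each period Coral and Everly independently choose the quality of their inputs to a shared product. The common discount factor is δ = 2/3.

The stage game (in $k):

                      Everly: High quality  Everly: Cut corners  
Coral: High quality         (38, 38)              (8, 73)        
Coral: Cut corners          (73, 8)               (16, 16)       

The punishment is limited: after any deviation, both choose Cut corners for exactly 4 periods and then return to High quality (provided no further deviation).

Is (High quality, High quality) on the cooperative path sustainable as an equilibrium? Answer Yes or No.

IC: δ+…+δ^4 ≥ (73−38)/(38−16) = 35/22.
At δ = 2/3: partial sum = 1.6049 ≥ 1.5909. Cooperation sustainable.

Yes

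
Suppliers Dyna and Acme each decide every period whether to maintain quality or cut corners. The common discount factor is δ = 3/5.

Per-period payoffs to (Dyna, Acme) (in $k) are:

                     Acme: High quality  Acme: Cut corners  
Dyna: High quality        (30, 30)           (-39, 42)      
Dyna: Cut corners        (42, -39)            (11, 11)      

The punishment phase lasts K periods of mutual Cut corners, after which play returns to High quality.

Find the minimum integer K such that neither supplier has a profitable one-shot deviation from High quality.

2

No profitable deviation requires (30−11)(δ+…+δ^K) ≥ 42−30, i.e. δ+…+δ^K ≥ 12/19 ≈ 0.6316.
With δ = 3/5, the partial sums are K=1: 0.6000, K=2: 0.9600.
K = 2 is the first length at which the sum reaches 0.6316.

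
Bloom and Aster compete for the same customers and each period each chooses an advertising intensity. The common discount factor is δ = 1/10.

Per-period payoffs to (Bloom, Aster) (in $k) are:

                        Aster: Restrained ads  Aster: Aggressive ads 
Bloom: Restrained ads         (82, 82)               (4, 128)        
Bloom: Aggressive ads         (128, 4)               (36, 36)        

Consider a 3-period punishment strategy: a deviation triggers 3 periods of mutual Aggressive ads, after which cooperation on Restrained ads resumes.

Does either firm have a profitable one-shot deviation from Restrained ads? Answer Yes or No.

Yes

Comparing payoff streams over the 4 periods until play realigns: cooperate → 82(1+δ+…+δ^3); deviate → 128 + 36(δ+…+δ^3).
Cooperation is sustained iff (82−36)(δ+…+δ^3) ≥ 128−82.
δ+…+δ^3 = 1/10·(1−(1/10)^3)/(1−1/10) = 0.1110, and (128−82)/(82−36) = 1.0000.
0.1110 < 1.0000, so cooperation is not sustainable.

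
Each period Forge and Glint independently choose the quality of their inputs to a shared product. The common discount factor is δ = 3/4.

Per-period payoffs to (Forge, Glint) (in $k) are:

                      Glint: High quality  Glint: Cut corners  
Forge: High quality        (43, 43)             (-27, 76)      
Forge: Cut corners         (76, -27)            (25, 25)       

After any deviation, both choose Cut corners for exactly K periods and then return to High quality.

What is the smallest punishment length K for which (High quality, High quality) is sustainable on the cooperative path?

Need Σ_{k=1}^{K} δ^k ≥ (76−43)/(43−25) = 1.8333 at δ = 3/4.
At K = 3 the sum is 1.7344 < 1.8333; at K = 4 it is 2.0508 ≥ 1.8333.
So the minimum punishment length is K = 4.

4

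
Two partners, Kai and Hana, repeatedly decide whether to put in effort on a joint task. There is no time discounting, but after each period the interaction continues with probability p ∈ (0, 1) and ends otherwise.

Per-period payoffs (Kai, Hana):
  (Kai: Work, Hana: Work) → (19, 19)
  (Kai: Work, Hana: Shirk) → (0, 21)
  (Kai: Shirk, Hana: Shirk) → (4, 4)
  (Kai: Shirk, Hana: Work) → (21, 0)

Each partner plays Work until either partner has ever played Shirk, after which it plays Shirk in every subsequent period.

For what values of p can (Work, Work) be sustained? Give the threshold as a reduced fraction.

2/17

Expected cooperation value is 19 + p·19 + p²·19 + … = 19/(1−p); deviation gives 21 + p·4/(1−p).
19 ≥ 21(1−p) + 4p ⇒ 17p ≥ 2 ⇒ p ≥ 2/17.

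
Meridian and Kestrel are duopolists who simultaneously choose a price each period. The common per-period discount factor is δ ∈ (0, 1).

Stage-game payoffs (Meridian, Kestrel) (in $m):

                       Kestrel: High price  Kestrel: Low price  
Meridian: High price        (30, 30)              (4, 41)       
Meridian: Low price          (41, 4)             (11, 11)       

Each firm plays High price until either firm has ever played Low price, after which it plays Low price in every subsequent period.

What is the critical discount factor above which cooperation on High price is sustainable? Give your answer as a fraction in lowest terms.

30/(1−δ) ≥ 41 + 11δ/(1−δ)
30 ≥ 41 − 30δ
δ ≥ 11/30.

11/30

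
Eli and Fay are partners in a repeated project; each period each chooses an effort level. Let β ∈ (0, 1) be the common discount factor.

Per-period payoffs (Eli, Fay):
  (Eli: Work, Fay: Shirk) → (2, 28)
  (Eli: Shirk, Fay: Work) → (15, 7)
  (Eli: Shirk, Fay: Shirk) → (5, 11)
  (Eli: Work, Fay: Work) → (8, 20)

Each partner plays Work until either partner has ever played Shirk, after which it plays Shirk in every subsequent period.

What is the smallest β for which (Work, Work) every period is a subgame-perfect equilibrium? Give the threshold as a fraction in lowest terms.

Eli's threshold: (15−8)/(15−5) = 7/10.
Fay's threshold: (28−20)/(28−11) = 8/17.
7/10 > 8/17, so Eli binds and β* = 7/10.

7/10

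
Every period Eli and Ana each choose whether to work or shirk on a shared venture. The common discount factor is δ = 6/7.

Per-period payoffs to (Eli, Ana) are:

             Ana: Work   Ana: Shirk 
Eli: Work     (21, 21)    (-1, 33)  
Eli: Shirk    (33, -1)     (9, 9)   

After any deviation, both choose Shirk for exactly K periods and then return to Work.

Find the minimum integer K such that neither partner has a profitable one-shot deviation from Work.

2

Need Σ_{k=1}^{K} δ^k ≥ (33−21)/(21−9) = 1.0000 at δ = 6/7.
At K = 1 the sum is 0.8571 < 1.0000; at K = 2 it is 1.5918 ≥ 1.0000.
So the minimum punishment length is K = 2.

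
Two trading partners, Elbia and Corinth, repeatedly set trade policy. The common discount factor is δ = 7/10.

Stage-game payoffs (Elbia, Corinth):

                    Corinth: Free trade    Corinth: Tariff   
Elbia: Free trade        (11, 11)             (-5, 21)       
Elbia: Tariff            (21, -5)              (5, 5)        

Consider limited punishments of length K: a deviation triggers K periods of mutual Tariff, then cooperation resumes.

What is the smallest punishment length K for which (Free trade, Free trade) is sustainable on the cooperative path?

4

IC: δ(1−δ^K)/(1−δ) ≥ (21−11)/(11−5) = 5/3.
With δ = 7/10: need 1 − δ^K ≥ 5/3·(1−7/10)/(7/10), i.e. δ^K ≤ 0.2857.
Since (7/10)^3 = 0.3430 and (7/10)^4 = 0.2401, the smallest such K is 4.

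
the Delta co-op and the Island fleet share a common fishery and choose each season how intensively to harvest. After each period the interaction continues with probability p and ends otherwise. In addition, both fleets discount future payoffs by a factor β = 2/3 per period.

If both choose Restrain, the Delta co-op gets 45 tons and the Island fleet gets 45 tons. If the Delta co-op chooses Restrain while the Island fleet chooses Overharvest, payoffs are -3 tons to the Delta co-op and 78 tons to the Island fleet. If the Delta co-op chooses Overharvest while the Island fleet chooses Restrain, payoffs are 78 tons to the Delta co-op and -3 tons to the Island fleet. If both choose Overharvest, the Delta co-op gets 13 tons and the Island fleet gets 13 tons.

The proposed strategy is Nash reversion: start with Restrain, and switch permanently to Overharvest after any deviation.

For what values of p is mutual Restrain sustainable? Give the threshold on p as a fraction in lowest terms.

Expected continuation weight on next period's payoff is β·p = 2/3·p, which plays the role of the discount factor.
Cooperation requires 2/3·p ≥ (78−45)/(78−13) = 33/65, hence p ≥ 99/130.

99/130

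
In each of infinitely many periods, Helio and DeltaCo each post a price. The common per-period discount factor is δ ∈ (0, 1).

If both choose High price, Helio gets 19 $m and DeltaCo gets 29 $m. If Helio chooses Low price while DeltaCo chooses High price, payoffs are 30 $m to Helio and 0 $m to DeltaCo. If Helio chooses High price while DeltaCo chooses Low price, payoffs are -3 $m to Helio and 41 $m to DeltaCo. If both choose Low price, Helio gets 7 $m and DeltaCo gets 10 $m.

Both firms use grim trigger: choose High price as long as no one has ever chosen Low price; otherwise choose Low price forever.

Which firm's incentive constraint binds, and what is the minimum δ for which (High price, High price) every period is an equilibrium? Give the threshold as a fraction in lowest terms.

Helio: cooperation gives 19 each period; deviation gives 30 once then 7 forever.
  19/(1−δ) ≥ 30 + 7δ/(1−δ) ⇒ δ ≥ 11/23.
DeltaCo: cooperation gives 29 each period; deviation gives 41 once then 10 forever.
  δ ≥ 12/31.
Both must hold, so the binding constraint is Helio's: δ ≥ 11/23.

Helio; δ ≥ 11/23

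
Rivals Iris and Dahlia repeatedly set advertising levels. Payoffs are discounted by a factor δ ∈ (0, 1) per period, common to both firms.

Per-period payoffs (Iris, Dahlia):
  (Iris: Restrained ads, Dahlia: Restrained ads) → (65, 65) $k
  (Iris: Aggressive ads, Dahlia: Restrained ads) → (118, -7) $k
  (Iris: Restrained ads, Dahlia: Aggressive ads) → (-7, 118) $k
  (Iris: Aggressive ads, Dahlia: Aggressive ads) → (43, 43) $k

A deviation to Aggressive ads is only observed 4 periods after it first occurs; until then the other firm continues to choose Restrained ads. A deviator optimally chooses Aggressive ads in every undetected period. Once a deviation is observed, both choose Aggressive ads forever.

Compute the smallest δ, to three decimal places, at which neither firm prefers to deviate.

The best deviation is to choose Aggressive ads for all 4 undetected periods, earning 118 each, then 43 forever once detected.
Deviation value: 118(1−δ^4)/(1−δ) + 43δ^4/(1−δ); cooperation value: 65/(1−δ).
IC: 65 ≥ 118(1−δ^4) + 43δ^4 = 118 − 75δ^4.
So δ^4 ≥ 53/75, giving δ ≥ (53/75)^(1/4) ≈ 0.917.

0.917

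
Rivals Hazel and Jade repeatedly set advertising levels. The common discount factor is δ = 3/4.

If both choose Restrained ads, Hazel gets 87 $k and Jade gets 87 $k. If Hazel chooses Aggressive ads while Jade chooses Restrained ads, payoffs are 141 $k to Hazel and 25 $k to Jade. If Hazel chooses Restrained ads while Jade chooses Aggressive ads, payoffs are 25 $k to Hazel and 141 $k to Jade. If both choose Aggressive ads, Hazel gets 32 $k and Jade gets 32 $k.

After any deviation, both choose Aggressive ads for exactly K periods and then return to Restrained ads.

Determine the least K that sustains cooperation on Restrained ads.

2

Need Σ_{k=1}^{K} δ^k ≥ (141−87)/(87−32) = 0.9818 at δ = 3/4.
At K = 1 the sum is 0.7500 < 0.9818; at K = 2 it is 1.3125 ≥ 0.9818.
So the minimum punishment length is K = 2.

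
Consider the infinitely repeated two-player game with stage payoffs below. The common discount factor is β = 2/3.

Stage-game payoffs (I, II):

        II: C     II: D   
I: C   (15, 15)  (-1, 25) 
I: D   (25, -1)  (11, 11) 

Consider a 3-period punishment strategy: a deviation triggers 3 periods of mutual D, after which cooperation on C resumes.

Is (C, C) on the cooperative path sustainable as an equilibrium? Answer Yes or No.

No

A one-shot deviation gives 25 now, then 11 for 3 periods, then back to 15.
Gain from deviating: (25−15) today; loss: (15−11) in each of the next 3 periods.
No-deviation condition: (15−11)(β+…+β^3) ≥ 25−15, i.e. β+…+β^3 ≥ 5/2.
At β = 2/3: β+…+β^3 = 1.4074 < 2.5000.
So cooperation is not sustainable.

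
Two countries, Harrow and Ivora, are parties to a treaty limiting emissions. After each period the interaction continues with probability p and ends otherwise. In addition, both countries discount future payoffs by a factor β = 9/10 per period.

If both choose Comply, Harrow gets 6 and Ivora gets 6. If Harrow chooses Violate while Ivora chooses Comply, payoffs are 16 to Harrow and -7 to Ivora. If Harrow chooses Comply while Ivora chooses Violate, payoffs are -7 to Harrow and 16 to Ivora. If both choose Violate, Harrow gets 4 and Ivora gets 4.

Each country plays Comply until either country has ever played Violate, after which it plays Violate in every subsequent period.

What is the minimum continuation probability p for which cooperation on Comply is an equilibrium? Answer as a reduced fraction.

With continuation probability p and discount β, the effective per-period discount factor is βp.
Grim-trigger IC: βp ≥ (16−6)/(16−4) = 5/6.
So p ≥ (5/6)/(9/10) = 25/27.

25/27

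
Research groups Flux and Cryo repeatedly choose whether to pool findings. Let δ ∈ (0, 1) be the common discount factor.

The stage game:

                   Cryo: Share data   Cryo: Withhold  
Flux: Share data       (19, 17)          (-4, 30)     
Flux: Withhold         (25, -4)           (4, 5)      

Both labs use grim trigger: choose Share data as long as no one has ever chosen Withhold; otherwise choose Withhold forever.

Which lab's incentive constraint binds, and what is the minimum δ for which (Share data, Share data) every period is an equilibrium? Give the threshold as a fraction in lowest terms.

Cryo; δ ≥ 13/25

Flux: cooperation gives 19 each period; deviation gives 25 once then 4 forever.
  19/(1−δ) ≥ 25 + 4δ/(1−δ) ⇒ δ ≥ 6/21 = 2/7.
Cryo: cooperation gives 17 each period; deviation gives 30 once then 5 forever.
  δ ≥ 13/25.
Both must hold, so the binding constraint is Cryo's: δ ≥ 13/25.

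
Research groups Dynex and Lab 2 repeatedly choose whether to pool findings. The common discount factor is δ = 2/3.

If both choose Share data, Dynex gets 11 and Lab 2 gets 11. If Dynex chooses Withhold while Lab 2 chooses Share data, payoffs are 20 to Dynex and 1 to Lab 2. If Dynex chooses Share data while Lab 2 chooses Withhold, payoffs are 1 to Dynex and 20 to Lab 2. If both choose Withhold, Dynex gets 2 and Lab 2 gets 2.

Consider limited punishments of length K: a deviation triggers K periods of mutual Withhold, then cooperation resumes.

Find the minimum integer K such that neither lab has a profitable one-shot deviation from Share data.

2

Need Σ_{k=1}^{K} δ^k ≥ (20−11)/(11−2) = 1.0000 at δ = 2/3.
At K = 1 the sum is 0.6667 < 1.0000; at K = 2 it is 1.1111 ≥ 1.0000.
So the minimum punishment length is K = 2.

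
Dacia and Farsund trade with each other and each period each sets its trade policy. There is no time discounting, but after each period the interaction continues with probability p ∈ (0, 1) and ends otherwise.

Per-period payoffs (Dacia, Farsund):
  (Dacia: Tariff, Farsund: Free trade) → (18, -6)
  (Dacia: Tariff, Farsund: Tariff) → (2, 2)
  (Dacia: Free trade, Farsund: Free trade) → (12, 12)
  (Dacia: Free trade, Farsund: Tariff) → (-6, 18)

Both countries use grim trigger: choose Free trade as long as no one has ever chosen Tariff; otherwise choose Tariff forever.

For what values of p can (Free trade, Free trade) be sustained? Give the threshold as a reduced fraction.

3/8

Expected cooperation value is 12 + p·12 + p²·12 + … = 12/(1−p); deviation gives 18 + p·2/(1−p).
12 ≥ 18(1−p) + 2p ⇒ 16p ≥ 6 ⇒ p ≥ 6/16 = 3/8.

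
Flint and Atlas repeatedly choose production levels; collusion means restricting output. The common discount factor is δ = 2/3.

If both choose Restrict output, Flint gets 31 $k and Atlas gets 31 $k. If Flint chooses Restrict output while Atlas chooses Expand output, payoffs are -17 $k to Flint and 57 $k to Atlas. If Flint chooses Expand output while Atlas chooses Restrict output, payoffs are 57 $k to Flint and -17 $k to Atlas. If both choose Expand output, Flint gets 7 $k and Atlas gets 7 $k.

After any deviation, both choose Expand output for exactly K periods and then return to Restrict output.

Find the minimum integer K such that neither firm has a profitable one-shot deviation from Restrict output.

IC: δ(1−δ^K)/(1−δ) ≥ (57−31)/(31−7) = 13/12.
With δ = 2/3: need 1 − δ^K ≥ 13/12·(1−2/3)/(2/3), i.e. δ^K ≤ 0.4583.
Since (2/3)^1 = 0.6667 and (2/3)^2 = 0.4444, the smallest such K is 2.

2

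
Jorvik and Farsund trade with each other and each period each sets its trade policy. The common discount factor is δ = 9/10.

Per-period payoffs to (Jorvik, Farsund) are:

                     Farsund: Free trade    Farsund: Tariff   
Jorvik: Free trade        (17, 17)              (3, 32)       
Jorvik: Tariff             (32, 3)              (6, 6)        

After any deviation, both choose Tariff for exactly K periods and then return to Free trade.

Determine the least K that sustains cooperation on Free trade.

No profitable deviation requires (17−6)(δ+…+δ^K) ≥ 32−17, i.e. δ+…+δ^K ≥ 15/11 ≈ 1.3636.
With δ = 9/10, the partial sums are K=1: 0.9000, K=2: 1.7100.
K = 2 is the first length at which the sum reaches 1.3636.

2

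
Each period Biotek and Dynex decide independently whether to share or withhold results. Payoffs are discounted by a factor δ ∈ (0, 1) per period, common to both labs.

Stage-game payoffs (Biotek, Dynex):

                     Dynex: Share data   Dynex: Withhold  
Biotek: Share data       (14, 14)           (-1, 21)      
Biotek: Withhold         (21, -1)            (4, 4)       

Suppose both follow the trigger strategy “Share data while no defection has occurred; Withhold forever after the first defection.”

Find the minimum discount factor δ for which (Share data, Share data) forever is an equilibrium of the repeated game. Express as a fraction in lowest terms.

7/17

One-period gain from deviating is 21 − 14 = 7. The loss is 14 − 4 = 10 in every subsequent period, with present value 10·δ/(1−δ).
Deviation is unprofitable when 10·δ/(1−δ) ≥ 7, i.e. δ/(1−δ) ≥ 7/10.
Equivalently δ ≥ 7/(7+10) = 7/17.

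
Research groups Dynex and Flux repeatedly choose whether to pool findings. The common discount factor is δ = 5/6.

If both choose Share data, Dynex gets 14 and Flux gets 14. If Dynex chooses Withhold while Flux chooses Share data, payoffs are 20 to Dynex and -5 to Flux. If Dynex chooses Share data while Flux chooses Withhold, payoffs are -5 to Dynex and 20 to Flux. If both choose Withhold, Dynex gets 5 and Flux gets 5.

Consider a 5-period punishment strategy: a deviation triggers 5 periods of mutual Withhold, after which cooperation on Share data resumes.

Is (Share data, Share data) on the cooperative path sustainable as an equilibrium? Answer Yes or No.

IC: δ+…+δ^5 ≥ (20−14)/(14−5) = 2/3.
At δ = 5/6: partial sum = 2.9906 ≥ 0.6667. Cooperation sustainable.

Yes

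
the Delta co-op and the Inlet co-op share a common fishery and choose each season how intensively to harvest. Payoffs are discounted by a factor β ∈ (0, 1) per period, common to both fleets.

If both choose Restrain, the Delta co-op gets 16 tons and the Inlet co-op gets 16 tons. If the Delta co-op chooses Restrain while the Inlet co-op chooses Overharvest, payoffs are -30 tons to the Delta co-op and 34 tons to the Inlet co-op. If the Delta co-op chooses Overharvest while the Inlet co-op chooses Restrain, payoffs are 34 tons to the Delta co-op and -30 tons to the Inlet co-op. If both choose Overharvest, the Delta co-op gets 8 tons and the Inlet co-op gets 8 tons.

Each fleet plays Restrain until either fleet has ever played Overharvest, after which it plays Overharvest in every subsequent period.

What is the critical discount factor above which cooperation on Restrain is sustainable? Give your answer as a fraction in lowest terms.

9/13

One-period gain from deviating is 34 − 16 = 18. The loss is 16 − 8 = 8 in every subsequent period, with present value 8·β/(1−β).
Deviation is unprofitable when 8·β/(1−β) ≥ 18, i.e. β/(1−β) ≥ 9/4.
Equivalently β ≥ 18/(18+8) = 9/13.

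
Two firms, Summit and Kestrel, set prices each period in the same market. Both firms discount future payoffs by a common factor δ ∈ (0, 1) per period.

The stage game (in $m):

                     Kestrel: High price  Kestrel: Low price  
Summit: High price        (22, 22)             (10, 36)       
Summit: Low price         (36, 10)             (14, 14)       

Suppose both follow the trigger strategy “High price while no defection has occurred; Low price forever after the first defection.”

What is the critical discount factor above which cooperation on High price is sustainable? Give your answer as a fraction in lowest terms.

One-period gain from deviating is 36 − 22 = 14. The loss is 22 − 14 = 8 in every subsequent period, with present value 8·δ/(1−δ).
Deviation is unprofitable when 8·δ/(1−δ) ≥ 14, i.e. δ/(1−δ) ≥ 7/4.
Equivalently δ ≥ 14/(14+8) = 7/11.

7/11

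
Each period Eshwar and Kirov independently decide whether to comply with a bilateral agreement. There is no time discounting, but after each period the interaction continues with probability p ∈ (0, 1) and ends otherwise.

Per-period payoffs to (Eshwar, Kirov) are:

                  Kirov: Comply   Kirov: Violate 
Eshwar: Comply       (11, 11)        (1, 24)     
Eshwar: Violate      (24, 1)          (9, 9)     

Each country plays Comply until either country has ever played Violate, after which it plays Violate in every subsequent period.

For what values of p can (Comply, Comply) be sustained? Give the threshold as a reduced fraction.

13/15

Expected cooperation value is 11 + p·11 + p²·11 + … = 11/(1−p); deviation gives 24 + p·9/(1−p).
11 ≥ 24(1−p) + 9p ⇒ 15p ≥ 13 ⇒ p ≥ 13/15.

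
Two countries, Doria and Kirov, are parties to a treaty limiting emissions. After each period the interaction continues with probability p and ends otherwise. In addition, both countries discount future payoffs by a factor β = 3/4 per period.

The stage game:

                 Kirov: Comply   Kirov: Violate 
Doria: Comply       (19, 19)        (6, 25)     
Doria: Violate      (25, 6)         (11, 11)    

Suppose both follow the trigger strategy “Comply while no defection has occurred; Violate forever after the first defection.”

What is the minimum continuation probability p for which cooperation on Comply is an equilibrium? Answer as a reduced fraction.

With continuation probability p and discount β, the effective per-period discount factor is βp.
Grim-trigger IC: βp ≥ (25−19)/(25−11) = 3/7.
So p ≥ (3/7)/(3/4) = 4/7.

4/7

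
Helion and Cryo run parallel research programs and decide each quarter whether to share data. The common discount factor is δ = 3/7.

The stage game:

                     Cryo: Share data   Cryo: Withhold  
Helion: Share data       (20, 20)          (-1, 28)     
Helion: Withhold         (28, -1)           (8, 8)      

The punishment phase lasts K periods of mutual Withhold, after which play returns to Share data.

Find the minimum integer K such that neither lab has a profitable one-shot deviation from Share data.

IC: δ(1−δ^K)/(1−δ) ≥ (28−20)/(20−8) = 2/3.
With δ = 3/7: need 1 − δ^K ≥ 2/3·(1−3/7)/(3/7), i.e. δ^K ≤ 0.1111.
Since (3/7)^2 = 0.1837 and (3/7)^3 = 0.0787, the smallest such K is 3.

3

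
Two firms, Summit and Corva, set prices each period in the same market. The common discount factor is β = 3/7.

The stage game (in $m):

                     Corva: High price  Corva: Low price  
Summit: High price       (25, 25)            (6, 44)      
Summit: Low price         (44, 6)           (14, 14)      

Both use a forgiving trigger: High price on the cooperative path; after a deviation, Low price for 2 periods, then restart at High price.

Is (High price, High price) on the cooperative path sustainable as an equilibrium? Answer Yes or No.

No

IC: β+…+β^2 ≥ (44−25)/(25−14) = 19/11.
At β = 3/7: partial sum = 0.6122 < 1.7273. Cooperation not sustainable.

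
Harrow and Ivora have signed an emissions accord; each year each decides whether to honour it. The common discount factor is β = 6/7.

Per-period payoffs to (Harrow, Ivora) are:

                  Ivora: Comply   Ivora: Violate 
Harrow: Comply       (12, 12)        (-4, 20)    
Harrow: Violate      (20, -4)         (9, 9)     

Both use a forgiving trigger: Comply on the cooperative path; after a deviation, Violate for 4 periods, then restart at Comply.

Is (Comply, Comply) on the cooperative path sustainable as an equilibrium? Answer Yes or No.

Yes

IC: β+…+β^4 ≥ (20−12)/(12−9) = 8/3.
At β = 6/7: partial sum = 2.7613 ≥ 2.6667. Cooperation sustainable.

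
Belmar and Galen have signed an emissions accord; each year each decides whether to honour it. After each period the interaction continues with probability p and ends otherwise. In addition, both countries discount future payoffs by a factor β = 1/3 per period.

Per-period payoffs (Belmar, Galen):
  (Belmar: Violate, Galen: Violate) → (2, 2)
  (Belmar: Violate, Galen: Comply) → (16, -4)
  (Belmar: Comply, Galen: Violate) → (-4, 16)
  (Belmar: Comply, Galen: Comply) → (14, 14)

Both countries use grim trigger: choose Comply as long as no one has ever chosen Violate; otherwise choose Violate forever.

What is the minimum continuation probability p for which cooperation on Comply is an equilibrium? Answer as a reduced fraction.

3/7

Expected continuation weight on next period's payoff is β·p = 1/3·p, which plays the role of the discount factor.
Cooperation requires 1/3·p ≥ (16−14)/(16−2) = 1/7, hence p ≥ 3/7.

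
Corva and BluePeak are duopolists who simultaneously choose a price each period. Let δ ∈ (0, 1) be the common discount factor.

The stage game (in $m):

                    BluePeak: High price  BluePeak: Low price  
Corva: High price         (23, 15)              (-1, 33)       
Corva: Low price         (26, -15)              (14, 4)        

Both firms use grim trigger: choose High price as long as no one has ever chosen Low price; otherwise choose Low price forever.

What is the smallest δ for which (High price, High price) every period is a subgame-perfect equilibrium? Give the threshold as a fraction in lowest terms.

18/29

Corva: cooperation gives 23 each period; deviation gives 26 once then 14 forever.
  23/(1−δ) ≥ 26 + 14δ/(1−δ) ⇒ δ ≥ 3/12 = 1/4.
BluePeak: cooperation gives 15 each period; deviation gives 33 once then 4 forever.
  δ ≥ 18/29.
Both must hold, so the binding constraint is BluePeak's: δ ≥ 18/29.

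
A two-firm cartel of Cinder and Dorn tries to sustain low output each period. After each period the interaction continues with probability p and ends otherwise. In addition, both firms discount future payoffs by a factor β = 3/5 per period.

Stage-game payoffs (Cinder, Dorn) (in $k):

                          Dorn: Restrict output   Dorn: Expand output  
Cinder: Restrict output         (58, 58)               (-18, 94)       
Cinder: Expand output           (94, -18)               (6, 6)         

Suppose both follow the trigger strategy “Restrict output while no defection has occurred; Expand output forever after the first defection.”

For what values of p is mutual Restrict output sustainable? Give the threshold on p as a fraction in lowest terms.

With continuation probability p and discount β, the effective per-period discount factor is βp.
Grim-trigger IC: βp ≥ (94−58)/(94−6) = 9/22.
So p ≥ (9/22)/(3/5) = 15/22.

15/22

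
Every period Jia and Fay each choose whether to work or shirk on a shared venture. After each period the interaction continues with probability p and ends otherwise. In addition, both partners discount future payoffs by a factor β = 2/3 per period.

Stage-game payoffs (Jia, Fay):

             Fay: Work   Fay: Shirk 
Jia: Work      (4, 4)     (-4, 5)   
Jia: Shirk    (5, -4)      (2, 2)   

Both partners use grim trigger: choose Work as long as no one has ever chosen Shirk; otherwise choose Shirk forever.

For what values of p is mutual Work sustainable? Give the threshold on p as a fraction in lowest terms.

1/2

With continuation probability p and discount β, the effective per-period discount factor is βp.
Grim-trigger IC: βp ≥ (5−4)/(5−2) = 1/3.
So p ≥ (1/3)/(2/3) = 1/2.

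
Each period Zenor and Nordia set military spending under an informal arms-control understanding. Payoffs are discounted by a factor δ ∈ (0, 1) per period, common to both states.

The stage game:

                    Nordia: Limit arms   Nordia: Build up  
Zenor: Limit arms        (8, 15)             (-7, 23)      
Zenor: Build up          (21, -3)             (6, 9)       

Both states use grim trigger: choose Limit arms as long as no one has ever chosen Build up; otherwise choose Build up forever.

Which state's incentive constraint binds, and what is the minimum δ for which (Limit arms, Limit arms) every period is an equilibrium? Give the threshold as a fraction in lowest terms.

Zenor; δ ≥ 13/15

Zenor's threshold: (21−8)/(21−6) = 13/15.
Nordia's threshold: (23−15)/(23−9) = 4/7.
13/15 > 4/7, so Zenor binds and δ* = 13/15.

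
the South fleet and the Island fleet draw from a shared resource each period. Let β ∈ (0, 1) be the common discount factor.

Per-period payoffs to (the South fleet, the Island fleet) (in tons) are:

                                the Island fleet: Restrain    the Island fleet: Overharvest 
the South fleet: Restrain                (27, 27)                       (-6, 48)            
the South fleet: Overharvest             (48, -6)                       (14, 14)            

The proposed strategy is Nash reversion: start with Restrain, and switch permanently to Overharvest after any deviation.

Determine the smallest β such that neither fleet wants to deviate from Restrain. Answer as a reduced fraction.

Cooperation forever yields 27 each period: 27/(1−β).
Deviating yields 48 once, then 14 forever: 48 + 14β/(1−β).
No profitable deviation requires 27/(1−β) ≥ 48 + 14β/(1−β).
Multiplying by (1−β): 27 ≥ 48(1−β) + 14β = 48 − 34β.
So 34β ≥ 21, i.e. β ≥ 21/34.

21/34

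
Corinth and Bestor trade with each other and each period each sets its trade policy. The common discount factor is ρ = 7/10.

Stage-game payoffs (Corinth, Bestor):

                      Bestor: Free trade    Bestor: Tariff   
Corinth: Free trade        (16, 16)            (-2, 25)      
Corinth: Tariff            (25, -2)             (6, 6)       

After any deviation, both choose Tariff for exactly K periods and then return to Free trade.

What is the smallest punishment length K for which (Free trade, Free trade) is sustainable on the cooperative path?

2

Need Σ_{k=1}^{K} ρ^k ≥ (25−16)/(16−6) = 0.9000 at ρ = 7/10.
At K = 1 the sum is 0.7000 < 0.9000; at K = 2 it is 1.1900 ≥ 0.9000.
So the minimum punishment length is K = 2.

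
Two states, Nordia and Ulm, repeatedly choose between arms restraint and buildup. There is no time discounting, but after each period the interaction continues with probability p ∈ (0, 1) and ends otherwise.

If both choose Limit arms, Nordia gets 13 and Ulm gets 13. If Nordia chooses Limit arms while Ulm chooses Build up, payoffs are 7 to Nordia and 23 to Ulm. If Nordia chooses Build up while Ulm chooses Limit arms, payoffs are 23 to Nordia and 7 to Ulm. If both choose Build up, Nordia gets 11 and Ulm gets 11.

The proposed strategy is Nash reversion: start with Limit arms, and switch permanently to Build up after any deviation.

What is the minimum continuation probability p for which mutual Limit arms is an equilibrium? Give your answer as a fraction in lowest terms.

With no time discounting, the continuation probability p plays the role of the discount factor.
Grim-trigger IC: 13/(1−p) ≥ 23 + 11p/(1−p) ⇒ p ≥ (23−13)/(23−11) = 5/6.

5/6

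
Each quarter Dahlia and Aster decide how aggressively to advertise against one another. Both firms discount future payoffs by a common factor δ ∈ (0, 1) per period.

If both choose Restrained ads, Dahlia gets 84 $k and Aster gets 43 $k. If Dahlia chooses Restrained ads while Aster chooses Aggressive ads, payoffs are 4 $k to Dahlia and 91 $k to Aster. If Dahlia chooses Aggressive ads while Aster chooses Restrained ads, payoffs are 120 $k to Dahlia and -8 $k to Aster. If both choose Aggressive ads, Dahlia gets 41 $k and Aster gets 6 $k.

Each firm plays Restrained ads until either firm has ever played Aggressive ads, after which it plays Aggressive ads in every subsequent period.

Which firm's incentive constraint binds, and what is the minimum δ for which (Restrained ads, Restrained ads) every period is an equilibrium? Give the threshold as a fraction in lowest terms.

Dahlia's threshold: (120−84)/(120−41) = 36/79.
Aster's threshold: (91−43)/(91−6) = 48/85.
36/79 < 48/85, so Aster binds and δ* = 48/85.

Aster; δ ≥ 48/85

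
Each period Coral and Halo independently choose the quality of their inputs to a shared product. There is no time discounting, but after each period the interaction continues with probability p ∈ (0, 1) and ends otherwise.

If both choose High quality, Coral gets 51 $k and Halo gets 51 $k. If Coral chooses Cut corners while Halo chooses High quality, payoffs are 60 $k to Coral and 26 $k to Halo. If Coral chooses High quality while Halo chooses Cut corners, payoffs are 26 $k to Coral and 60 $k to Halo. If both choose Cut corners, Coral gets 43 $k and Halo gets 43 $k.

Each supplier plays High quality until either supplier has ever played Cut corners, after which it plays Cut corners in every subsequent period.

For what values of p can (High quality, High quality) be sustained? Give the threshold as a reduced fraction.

Expected cooperation value is 51 + p·51 + p²·51 + … = 51/(1−p); deviation gives 60 + p·43/(1−p).
51 ≥ 60(1−p) + 43p ⇒ 17p ≥ 9 ⇒ p ≥ 9/17.

9/17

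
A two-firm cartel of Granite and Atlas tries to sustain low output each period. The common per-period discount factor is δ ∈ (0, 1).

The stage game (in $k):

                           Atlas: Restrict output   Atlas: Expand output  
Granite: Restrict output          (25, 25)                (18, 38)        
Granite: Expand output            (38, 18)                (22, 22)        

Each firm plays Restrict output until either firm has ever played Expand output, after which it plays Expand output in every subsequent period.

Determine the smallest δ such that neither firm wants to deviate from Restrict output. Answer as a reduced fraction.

13/16

25/(1−δ) ≥ 38 + 22δ/(1−δ)
25 ≥ 38 − 16δ
δ ≥ 13/16.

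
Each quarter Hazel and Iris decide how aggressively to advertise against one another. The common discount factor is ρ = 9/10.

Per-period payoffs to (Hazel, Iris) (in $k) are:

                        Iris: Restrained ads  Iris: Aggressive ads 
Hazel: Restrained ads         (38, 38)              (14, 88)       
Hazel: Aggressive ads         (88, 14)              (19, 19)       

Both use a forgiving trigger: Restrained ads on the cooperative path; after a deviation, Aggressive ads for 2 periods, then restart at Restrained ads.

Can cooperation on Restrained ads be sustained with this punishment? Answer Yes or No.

No

Comparing payoff streams over the 3 periods until play realigns: cooperate → 38(1+ρ+…+ρ^2); deviate → 88 + 19(ρ+…+ρ^2).
Cooperation is sustained iff (38−19)(ρ+…+ρ^2) ≥ 88−38.
ρ+…+ρ^2 = 9/10·(1−(9/10)^2)/(1−9/10) = 1.7100, and (88−38)/(38−19) = 2.6316.
1.7100 < 2.6316, so cooperation is not sustainable.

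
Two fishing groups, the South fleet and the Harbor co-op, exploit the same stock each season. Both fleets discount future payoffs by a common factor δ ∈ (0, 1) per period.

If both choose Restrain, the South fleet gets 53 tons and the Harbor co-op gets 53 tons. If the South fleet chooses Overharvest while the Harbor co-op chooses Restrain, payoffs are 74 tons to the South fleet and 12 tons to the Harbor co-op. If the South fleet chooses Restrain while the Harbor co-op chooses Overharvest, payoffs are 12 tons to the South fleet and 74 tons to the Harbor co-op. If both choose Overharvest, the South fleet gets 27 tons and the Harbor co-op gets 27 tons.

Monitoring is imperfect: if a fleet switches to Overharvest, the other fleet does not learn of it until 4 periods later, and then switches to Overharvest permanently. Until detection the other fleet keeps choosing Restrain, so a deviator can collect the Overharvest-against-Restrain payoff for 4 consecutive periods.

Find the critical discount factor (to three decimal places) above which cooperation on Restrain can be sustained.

0.818

A deviator earns 74 for 4 periods, then 27 forever; cooperating earns 53 forever. Multiplying the IC by (1−δ):
53 ≥ 74(1−δ^4) + 27δ^4, so 47·δ^4 ≥ 21 and δ^4 ≥ 21/47.
δ ≥ (21/47)^(1/4) ≈ 0.818.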